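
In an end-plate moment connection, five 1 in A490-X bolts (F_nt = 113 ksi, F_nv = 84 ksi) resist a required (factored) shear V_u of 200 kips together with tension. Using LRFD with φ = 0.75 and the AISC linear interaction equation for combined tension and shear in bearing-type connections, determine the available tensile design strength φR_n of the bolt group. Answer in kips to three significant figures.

A_b = π·1²/4 = 0.7854 in²; f_rv = 200 / (5 × 0.7854) = 50.93 ksi.
F'_nt = 1.3 F_nt − (F_nt / φF_nv) f_rv = 1.3·113 − (113/(0.75·84))·50.93 = 55.55 ksi, capped at F_nt → F'_nt = 55.55 ksi.
R_n = F'_nt · A_b · n = 55.55 × 0.7854 × 5 = 218.1 kips.
Design strength φR_n = 0.75 × 218.1 = 164 kips.

164 kips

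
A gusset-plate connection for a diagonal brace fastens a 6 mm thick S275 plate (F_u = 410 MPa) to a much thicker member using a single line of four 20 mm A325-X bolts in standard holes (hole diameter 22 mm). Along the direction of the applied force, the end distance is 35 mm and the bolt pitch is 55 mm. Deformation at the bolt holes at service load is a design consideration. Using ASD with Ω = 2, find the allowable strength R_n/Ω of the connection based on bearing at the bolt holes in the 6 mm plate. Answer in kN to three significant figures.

Per bolt r_n = 1.2 l_c t F_u ≤ 2.4 d t F_u; upper limit = 2.4 × 20 × 6 × 410 / 1000 = 118.1 kN.
Edge bolt: l_c = 35 − 22/2 = 24 mm → 1.2 × 24 × 6 × 410 / 1000 = 70.85 → r_n = 70.85 kN.
Interior bolts: l_c = 55 − 22 = 33 mm → 1.2 × 33 × 6 × 410 / 1000 = 97.42 → r_n = 97.42 kN.
R_n = 1 × 70.85 + 3 × 97.42 = 363.1 kN.
Allowable strength R_n/Ω = 363.1 / 2 = 182 kN.

182 kN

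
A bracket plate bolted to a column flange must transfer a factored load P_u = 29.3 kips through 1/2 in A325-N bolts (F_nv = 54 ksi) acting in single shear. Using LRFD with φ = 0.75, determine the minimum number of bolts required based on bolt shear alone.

A_b = π·0.5²/4 = 0.1963 in².
Per-bolt design strength φR_n = 0.75 × 54 × 0.1963 × 1 = 7.952 kips.
n ≥ 29.3 / 7.952 = 3.685 → use 4 bolts.

4 bolts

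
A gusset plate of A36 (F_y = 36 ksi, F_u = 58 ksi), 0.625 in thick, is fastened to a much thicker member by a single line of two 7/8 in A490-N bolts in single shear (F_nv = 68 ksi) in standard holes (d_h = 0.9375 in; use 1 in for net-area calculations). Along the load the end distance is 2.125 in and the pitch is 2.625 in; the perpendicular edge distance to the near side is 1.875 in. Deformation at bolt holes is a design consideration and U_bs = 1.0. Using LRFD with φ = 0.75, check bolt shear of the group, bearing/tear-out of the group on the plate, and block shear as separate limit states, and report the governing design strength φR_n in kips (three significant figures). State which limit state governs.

61.3 kips (bolt shear governs)

Bolt shear: A_b = π·0.875²/4 = 0.6013 in²; R_n = 68 × 0.6013 × 2 × 1 = 81.78 kips → 0.75 × 81.78 = 61.3 kips.
Bearing: edge l_c = 1.656, r_n = 72.05 kips; interior l_c = 1.688, r_n = 73.41 kips; R_n = 72.05 + 1·73.41 = 145.5 kips → 109 kips.
Block shear: A_gv = 2.969, A_nv = 2.031, A_nt = 0.8594 in²; R_n = min(0.6F_uA_nv, 0.6F_yA_gv) + U_bs·F_u·A_nt = 114 kips → 85.5 kips.
Bolt shear governs: 61.3 kips.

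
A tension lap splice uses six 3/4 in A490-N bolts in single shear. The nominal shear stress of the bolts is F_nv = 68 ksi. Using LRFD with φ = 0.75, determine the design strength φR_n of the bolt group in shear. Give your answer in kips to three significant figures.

A_b = π × 0.75² / 4 = 0.4418 in².
R_n = F_nv · A_b · n · n_s = 68 × 0.4418 × 6 × 1 = 180.2 kips.
Design strength φR_n = 0.75 × 180.2 = 135 kips.

135 kips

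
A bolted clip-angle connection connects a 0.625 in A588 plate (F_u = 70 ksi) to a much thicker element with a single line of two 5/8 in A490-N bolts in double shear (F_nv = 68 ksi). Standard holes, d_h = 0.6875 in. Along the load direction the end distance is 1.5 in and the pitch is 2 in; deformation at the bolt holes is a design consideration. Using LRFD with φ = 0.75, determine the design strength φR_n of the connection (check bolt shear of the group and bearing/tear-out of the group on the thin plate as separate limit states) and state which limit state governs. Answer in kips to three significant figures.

62.6 kips (bolt shear governs)

Bolt shear: A_b = π·0.625²/4 = 0.3068 in²; R_n = 68 × 0.3068 × 2 × 2 = 83.45 kips → 0.75 × 83.45 = 62.6 kips.
Bearing (1.2 l_c t F_u ≤ 2.4 d t F_u): upper limit = 2.4·0.625·0.625·70 = 65.62 kips.
  Edge l_c = 1.5 − 0.6875/2 = 1.156 → r_n = 60.7 kips; interior l_c = 2 − 0.6875 = 1.312 → r_n = 65.62 kips.
  R_n,bearing = 1·60.7 + 1·65.62 = 126.3 kips → 0.75 × 126.3 = 94.7 kips.
Bolt shear governs: 62.6 kips.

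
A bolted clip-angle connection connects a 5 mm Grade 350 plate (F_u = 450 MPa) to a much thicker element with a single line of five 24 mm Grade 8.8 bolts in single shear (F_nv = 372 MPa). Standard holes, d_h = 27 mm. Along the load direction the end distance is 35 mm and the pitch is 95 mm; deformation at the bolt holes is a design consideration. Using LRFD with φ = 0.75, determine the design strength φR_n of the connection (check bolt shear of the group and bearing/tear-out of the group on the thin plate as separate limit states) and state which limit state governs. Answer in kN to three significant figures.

Bolt shear: A_b = π·24²/4 = 452.4 mm²; R_n = 372 × 452.4 × 5 × 1 / 1000 = 841.4 kN → 0.75 × 841.4 = 631 kN.
Bearing (1.2 l_c t F_u ≤ 2.4 d t F_u): upper limit = 2.4·24·5·450 / 1000 = 129.6 kN.
  Edge l_c = 35 − 27/2 = 21.5 → r_n = 58.05 kN; interior l_c = 95 − 27 = 68 → r_n = 129.6 kN.
  R_n,bearing = 1·58.05 + 4·129.6 = 576.4 kN → 0.75 × 576.4 = 432 kN.
Bearing governs: 432 kN.

432 kN (bearing governs)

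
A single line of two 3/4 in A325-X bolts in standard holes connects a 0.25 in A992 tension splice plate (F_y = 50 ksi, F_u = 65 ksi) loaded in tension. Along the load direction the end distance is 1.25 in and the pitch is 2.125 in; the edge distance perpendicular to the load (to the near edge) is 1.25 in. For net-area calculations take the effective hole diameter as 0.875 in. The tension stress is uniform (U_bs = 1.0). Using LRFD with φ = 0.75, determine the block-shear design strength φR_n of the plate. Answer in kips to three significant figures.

25 kips

Shear plane L_v = 1.25 + 1·2.125 = 3.375 in; A_gv = 3.375 × 0.25 = 0.8438 in².
A_nv = (3.375 − 1.5·0.875) × 0.25 = 0.5156 in².
A_nt = (1.25 − 0.5·0.875) × 0.25 = 0.2031 in².
0.6 F_u A_nv = 20.11 kips; 0.6 F_y A_gv = 25.31 kips → shear rupture governs the shear term.
R_n = 20.11 + 1.0 × 65 × 0.2031 = 33.31 kips.
Design strength φR_n = 0.75 × 33.31 = 25 kips.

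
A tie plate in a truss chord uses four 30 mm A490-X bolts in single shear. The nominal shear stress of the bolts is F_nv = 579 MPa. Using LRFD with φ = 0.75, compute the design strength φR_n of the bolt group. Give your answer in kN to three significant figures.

A_b = π × 30² / 4 = 706.9 mm².
R_n = F_nv · A_b · n · n_s = 579 × 706.9 × 4 × 1 / 1000 = 1637 kN.
Design strength φR_n = 0.75 × 1637 = 1230 kN.

1230 kN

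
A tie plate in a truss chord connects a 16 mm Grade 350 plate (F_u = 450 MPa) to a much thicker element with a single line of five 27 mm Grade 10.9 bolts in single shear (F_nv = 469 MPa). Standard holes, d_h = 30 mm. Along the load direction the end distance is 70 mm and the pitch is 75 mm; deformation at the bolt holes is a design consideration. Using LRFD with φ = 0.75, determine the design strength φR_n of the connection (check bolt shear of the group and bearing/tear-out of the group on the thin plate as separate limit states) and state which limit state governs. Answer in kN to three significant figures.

1010 kN (bolt shear governs)

Bolt shear: A_b = π·27²/4 = 572.6 mm²; R_n = 469 × 572.6 × 5 × 1 / 1000 = 1343 kN → 0.75 × 1343 = 1010 kN.
Bearing (1.2 l_c t F_u ≤ 2.4 d t F_u): upper limit = 2.4·27·16·450 / 1000 = 466.6 kN.
  Edge l_c = 70 − 30/2 = 55 → r_n = 466.6 kN; interior l_c = 75 − 30 = 45 → r_n = 388.8 kN.
  R_n,bearing = 1·466.6 + 4·388.8 = 2022 kN → 0.75 × 2022 = 1520 kN.
Bolt shear governs: 1010 kN.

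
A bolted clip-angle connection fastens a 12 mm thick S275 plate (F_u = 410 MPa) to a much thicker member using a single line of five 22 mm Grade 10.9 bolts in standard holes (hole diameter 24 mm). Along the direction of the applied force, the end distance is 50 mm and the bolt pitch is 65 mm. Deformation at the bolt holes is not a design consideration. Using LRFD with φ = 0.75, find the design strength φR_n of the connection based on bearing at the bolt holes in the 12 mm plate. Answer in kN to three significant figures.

1120 kN

Per bolt r_n = 1.5 l_c t F_u ≤ 3.0 d t F_u; upper limit = 3.0 × 22 × 12 × 410 / 1000 = 324.7 kN.
Edge bolt: l_c = 50 − 24/2 = 38 mm → 1.5 × 38 × 12 × 410 / 1000 = 280.4 → r_n = 280.4 kN.
Interior bolts: l_c = 65 − 24 = 41 mm → 1.5 × 41 × 12 × 410 / 1000 = 302.6 → r_n = 302.6 kN.
R_n = 1 × 280.4 + 4 × 302.6 = 1491 kN.
Design strength φR_n = 0.75 × 1491 = 1120 kN.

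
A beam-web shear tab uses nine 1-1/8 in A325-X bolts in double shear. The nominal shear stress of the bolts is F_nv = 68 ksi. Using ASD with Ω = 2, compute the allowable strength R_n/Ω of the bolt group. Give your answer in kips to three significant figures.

A_b = π × 1.125² / 4 = 0.994 in².
R_n = F_nv · A_b · n · n_s = 68 × 0.994 × 9 × 2 = 1217 kips.
Allowable strength R_n/Ω = 1217 / 2 = 608 kips.

608 kips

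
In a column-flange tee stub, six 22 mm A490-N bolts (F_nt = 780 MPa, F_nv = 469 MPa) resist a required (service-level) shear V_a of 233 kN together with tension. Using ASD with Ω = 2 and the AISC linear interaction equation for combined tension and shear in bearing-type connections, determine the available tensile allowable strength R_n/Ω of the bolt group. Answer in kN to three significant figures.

A_b = π·22²/4 = 380.1 mm²; f_rv = 233 × 1000 / (6 × 380.1) = 102.2 MPa.
F'_nt = 1.3 F_nt − (Ω F_nt / F_nv) f_rv = 1.3·780 − (2·780/469)·102.2 = 674.2 MPa, capped at F_nt → F'_nt = 674.2 MPa.
R_n = F'_nt · A_b · n = 674.2 × 380.1 × 6 / 1000 = 1538 kN.
Allowable strength R_n/Ω = 1538 / 2 = 769 kN.

769 kN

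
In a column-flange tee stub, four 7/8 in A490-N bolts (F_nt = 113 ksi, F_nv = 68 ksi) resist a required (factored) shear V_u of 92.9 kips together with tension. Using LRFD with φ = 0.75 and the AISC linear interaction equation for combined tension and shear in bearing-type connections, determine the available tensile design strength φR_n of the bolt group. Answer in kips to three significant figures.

A_b = π·0.875²/4 = 0.6013 in²; f_rv = 92.9 / (4 × 0.6013) = 38.62 ksi.
F'_nt = 1.3 F_nt − (F_nt / φF_nv) f_rv = 1.3·113 − (113/(0.75·68))·38.62 = 61.32 ksi, capped at F_nt → F'_nt = 61.32 ksi.
R_n = F'_nt · A_b · n = 61.32 × 0.6013 × 4 = 147.5 kips.
Design strength φR_n = 0.75 × 147.5 = 111 kips.

111 kips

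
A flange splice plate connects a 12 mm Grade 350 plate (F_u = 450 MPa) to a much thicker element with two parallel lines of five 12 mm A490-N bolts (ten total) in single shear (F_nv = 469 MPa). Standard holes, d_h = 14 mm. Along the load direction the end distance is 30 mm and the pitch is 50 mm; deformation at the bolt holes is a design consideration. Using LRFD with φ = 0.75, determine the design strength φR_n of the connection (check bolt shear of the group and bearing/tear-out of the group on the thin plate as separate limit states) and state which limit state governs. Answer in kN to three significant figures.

398 kN (bolt shear governs)

Bolt shear: A_b = π·12²/4 = 113.1 mm²; R_n = 469 × 113.1 × 10 × 1 / 1000 = 530.4 kN → 0.75 × 530.4 = 398 kN.
Bearing (1.2 l_c t F_u ≤ 2.4 d t F_u): upper limit = 2.4·12·12·450 / 1000 = 155.5 kN.
  Edge l_c = 30 − 14/2 = 23 → r_n = 149 kN; interior l_c = 50 − 14 = 36 → r_n = 155.5 kN.
  R_n,bearing = 2·149 + 8·155.5 = 1542 kN → 0.75 × 1542 = 1160 kN.
Bolt shear governs: 398 kN.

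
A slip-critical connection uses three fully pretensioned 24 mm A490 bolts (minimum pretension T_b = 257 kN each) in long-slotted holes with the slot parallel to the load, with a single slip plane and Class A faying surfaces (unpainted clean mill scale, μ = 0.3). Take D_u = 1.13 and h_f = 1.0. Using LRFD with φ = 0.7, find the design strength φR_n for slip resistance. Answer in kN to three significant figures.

R_n = μ · D_u · h_f · T_b · n_s · n_b = 0.3 × 1.13 × 1.0 × 257 × 1 × 3 = 261.4 kN.
Design strength φR_n = 0.7 × 261.4 = 183 kN.

183 kN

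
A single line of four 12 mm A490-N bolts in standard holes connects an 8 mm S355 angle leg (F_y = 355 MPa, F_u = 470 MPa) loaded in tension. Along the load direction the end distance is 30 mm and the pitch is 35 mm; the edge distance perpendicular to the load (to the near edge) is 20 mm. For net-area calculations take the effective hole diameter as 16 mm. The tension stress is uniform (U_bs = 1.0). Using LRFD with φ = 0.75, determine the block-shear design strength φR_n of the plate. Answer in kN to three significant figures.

Shear plane L_v = 30 + 3·35 = 135 mm; A_gv = 135 × 8 = 1080 mm².
A_nv = (135 − 3.5·16) × 8 = 632 mm².
A_nt = (20 − 0.5·16) × 8 = 96 mm².
0.6 F_u A_nv = 178.2 kN; 0.6 F_y A_gv = 230 kN → shear rupture governs the shear term.
R_n = 178.2 + 1.0 × 470 × 96 / 1000 = 223.3 kN.
Design strength φR_n = 0.75 × 223.3 = 168 kN.

168 kN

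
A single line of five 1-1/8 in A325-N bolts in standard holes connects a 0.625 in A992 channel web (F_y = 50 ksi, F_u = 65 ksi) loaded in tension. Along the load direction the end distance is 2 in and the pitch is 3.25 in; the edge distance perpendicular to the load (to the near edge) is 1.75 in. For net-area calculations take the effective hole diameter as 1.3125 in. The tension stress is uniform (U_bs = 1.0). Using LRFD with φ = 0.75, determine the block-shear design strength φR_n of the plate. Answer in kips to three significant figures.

200 kips

Shear plane L_v = 2 + 4·3.25 = 15 in; A_gv = 15 × 0.625 = 9.375 in².
A_nv = (15 − 4.5·1.3125) × 0.625 = 5.684 in².
A_nt = (1.75 − 0.5·1.3125) × 0.625 = 0.6836 in².
0.6 F_u A_nv = 221.7 kips; 0.6 F_y A_gv = 281.2 kips → shear rupture governs the shear term.
R_n = 221.7 + 1.0 × 65 × 0.6836 = 266.1 kips.
Design strength φR_n = 0.75 × 266.1 = 200 kips.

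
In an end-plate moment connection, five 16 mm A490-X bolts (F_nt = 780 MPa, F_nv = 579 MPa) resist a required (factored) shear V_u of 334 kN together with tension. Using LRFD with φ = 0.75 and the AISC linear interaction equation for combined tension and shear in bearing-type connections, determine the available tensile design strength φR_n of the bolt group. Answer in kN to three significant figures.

A_b = π·16²/4 = 201.1 mm²; f_rv = 334 × 1000 / (5 × 201.1) = 332.2 MPa.
F'_nt = 1.3 F_nt − (F_nt / φF_nv) f_rv = 1.3·780 − (780/(0.75·579))·332.2 = 417.2 MPa, capped at F_nt → F'_nt = 417.2 MPa.
R_n = F'_nt · A_b · n = 417.2 × 201.1 × 5 / 1000 = 419.5 kN.
Design strength φR_n = 0.75 × 419.5 = 315 kN.

315 kN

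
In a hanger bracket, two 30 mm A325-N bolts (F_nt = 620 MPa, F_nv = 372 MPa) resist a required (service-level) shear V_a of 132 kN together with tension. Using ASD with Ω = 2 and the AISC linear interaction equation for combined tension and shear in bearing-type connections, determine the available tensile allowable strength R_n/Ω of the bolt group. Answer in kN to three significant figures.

A_b = π·30²/4 = 706.9 mm²; f_rv = 132 × 1000 / (2 × 706.9) = 93.37 MPa.
F'_nt = 1.3 F_nt − (Ω F_nt / F_nv) f_rv = 1.3·620 − (2·620/372)·93.37 = 494.8 MPa, capped at F_nt → F'_nt = 494.8 MPa.
R_n = F'_nt · A_b · n = 494.8 × 706.9 × 2 / 1000 = 699.5 kN.
Allowable strength R_n/Ω = 699.5 / 2 = 350 kN.

350 kN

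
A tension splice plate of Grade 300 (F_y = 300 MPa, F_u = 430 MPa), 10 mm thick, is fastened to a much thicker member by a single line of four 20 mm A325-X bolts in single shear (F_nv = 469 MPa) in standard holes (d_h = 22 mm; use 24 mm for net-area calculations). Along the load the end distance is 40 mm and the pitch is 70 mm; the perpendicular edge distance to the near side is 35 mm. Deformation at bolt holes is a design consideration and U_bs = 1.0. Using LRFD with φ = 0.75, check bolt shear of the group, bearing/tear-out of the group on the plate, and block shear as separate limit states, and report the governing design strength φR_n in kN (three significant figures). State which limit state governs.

395 kN (block shear governs)

Bolt shear: A_b = π·20²/4 = 314.2 mm²; R_n = 469 × 314.2 × 4 × 1 / 1000 = 589.4 kN → 0.75 × 589.4 = 442 kN.
Bearing: edge l_c = 29, r_n = 149.6 kN; interior l_c = 48, r_n = 206.4 kN; R_n = 149.6 + 3·206.4 = 768.8 kN → 577 kN.
Block shear: A_gv = 2500, A_nv = 1660, A_nt = 230 mm²; R_n = min(0.6F_uA_nv, 0.6F_yA_gv) + U_bs·F_u·A_nt = 527.2 kN → 395 kN.
Block shear governs: 395 kN.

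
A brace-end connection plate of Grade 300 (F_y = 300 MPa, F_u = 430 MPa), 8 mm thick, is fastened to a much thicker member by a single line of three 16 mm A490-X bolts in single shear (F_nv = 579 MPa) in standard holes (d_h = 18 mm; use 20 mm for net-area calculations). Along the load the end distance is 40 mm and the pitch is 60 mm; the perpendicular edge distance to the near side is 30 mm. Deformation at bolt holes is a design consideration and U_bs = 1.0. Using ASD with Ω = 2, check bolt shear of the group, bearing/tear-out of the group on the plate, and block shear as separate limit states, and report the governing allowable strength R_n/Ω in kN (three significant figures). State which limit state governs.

Bolt shear: A_b = π·16²/4 = 201.1 mm²; R_n = 579 × 201.1 × 3 × 1 / 1000 = 349.2 kN → 349.2 / 2 = 175 kN.
Bearing: edge l_c = 31, r_n = 128 kN; interior l_c = 42, r_n = 132.1 kN; R_n = 128 + 2·132.1 = 392.2 kN → 196 kN.
Block shear: A_gv = 1280, A_nv = 880, A_nt = 160 mm²; R_n = min(0.6F_uA_nv, 0.6F_yA_gv) + U_bs·F_u·A_nt = 295.8 kN → 148 kN.
Block shear governs: 148 kN.

148 kN (block shear governs)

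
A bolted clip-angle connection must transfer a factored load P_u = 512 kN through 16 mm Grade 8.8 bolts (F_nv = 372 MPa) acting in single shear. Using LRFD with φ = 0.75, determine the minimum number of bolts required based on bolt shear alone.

A_b = π·16²/4 = 201.1 mm².
Per-bolt design strength φR_n = 0.75 × 372 × 201.1 × 1 / 1000 = 56.1 kN.
n ≥ 512 / 56.1 = 9.127 → use 10 bolts.

10 bolts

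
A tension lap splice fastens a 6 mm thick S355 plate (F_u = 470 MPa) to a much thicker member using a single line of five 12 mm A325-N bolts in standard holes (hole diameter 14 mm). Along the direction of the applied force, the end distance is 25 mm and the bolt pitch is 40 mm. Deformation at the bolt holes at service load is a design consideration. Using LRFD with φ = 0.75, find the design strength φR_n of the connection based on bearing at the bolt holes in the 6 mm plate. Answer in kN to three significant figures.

Per bolt r_n = 1.2 l_c t F_u ≤ 2.4 d t F_u; upper limit = 2.4 × 12 × 6 × 470 / 1000 = 81.22 kN.
Edge bolt: l_c = 25 − 14/2 = 18 mm → 1.2 × 18 × 6 × 470 / 1000 = 60.91 → r_n = 60.91 kN.
Interior bolts: l_c = 40 − 14 = 26 mm → 1.2 × 26 × 6 × 470 / 1000 = 87.98 → r_n = 81.22 kN.
R_n = 1 × 60.91 + 4 × 81.22 = 385.8 kN.
Design strength φR_n = 0.75 × 385.8 = 289 kN.

289 kN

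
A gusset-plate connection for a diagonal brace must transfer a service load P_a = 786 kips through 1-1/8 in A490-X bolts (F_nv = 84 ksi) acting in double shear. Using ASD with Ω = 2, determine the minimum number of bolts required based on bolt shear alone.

10 bolts

A_b = π·1.125²/4 = 0.994 in².
Per-bolt allowable strength R_n/Ω = 84 × 0.994 × 2 / 2 = 83.5 kips.
n ≥ 786 / 83.5 = 9.413 → use 10 bolts.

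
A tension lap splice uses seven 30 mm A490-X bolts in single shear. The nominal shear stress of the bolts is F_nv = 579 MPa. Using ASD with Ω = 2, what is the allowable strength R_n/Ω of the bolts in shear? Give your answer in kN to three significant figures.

A_b = π × 30² / 4 = 706.9 mm².
R_n = F_nv · A_b · n · n_s = 579 × 706.9 × 7 × 1 / 1000 = 2865 kN.
Allowable strength R_n/Ω = 2865 / 2 = 1430 kN.

1430 kN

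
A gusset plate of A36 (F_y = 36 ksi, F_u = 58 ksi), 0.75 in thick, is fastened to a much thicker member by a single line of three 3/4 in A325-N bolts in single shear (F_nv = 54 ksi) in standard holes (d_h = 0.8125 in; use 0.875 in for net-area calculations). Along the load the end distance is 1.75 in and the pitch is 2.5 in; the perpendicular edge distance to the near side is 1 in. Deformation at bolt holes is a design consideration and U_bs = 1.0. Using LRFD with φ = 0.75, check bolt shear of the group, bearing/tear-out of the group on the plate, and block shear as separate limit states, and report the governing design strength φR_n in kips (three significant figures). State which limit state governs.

53.7 kips (bolt shear governs)

Bolt shear: A_b = π·0.75²/4 = 0.4418 in²; R_n = 54 × 0.4418 × 3 × 1 = 71.57 kips → 0.75 × 71.57 = 53.7 kips.
Bearing: edge l_c = 1.344, r_n = 70.14 kips; interior l_c = 1.688, r_n = 78.3 kips; R_n = 70.14 + 2·78.3 = 226.7 kips → 170 kips.
Block shear: A_gv = 5.062, A_nv = 3.422, A_nt = 0.4219 in²; R_n = min(0.6F_uA_nv, 0.6F_yA_gv) + U_bs·F_u·A_nt = 133.8 kips → 100 kips.
Bolt shear governs: 53.7 kips.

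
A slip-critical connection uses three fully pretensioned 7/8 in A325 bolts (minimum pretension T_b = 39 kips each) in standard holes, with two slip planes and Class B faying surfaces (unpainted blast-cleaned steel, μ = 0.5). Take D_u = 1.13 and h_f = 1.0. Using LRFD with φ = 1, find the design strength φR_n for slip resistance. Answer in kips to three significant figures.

132 kips

R_n = μ · D_u · h_f · T_b · n_s · n_b = 0.5 × 1.13 × 1.0 × 39 × 2 × 3 = 132.2 kips.
Design strength φR_n = 1 × 132.2 = 132 kips.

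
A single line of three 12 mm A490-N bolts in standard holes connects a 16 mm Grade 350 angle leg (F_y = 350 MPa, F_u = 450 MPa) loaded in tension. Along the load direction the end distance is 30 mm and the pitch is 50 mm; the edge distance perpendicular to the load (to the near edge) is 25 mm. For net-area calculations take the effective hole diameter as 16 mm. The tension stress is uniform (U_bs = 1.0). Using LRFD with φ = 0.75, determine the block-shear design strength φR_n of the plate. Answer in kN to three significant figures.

Shear plane L_v = 30 + 2·50 = 130 mm; A_gv = 130 × 16 = 2080 mm².
A_nv = (130 − 2.5·16) × 16 = 1440 mm².
A_nt = (25 − 0.5·16) × 16 = 272 mm².
0.6 F_u A_nv = 388.8 kN; 0.6 F_y A_gv = 436.8 kN → shear rupture governs the shear term.
R_n = 388.8 + 1.0 × 450 × 272 / 1000 = 511.2 kN.
Design strength φR_n = 0.75 × 511.2 = 383 kN.

383 kN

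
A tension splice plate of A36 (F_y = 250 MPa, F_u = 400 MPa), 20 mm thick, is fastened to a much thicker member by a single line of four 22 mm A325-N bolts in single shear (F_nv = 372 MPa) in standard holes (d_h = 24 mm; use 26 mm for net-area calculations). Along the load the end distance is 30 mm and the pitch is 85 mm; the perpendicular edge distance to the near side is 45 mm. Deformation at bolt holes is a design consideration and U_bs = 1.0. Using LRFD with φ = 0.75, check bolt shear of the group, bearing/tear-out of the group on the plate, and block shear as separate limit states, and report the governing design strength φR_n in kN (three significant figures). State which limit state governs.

424 kN (bolt shear governs)

Bolt shear: A_b = π·22²/4 = 380.1 mm²; R_n = 372 × 380.1 × 4 × 1 / 1000 = 565.6 kN → 0.75 × 565.6 = 424 kN.
Bearing: edge l_c = 18, r_n = 172.8 kN; interior l_c = 61, r_n = 422.4 kN; R_n = 172.8 + 3·422.4 = 1440 kN → 1080 kN.
Block shear: A_gv = 5700, A_nv = 3880, A_nt = 640 mm²; R_n = min(0.6F_uA_nv, 0.6F_yA_gv) + U_bs·F_u·A_nt = 1111 kN → 833 kN.
Bolt shear governs: 424 kN.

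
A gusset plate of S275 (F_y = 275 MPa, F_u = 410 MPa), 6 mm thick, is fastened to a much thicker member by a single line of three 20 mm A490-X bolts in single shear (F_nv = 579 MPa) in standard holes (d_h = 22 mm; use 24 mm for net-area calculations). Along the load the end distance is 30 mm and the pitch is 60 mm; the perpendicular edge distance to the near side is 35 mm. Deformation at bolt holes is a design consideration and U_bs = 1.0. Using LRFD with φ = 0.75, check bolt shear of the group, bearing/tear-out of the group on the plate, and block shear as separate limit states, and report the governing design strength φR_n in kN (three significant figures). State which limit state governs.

142 kN (block shear governs)

Bolt shear: A_b = π·20²/4 = 314.2 mm²; R_n = 579 × 314.2 × 3 × 1 / 1000 = 545.7 kN → 0.75 × 545.7 = 409 kN.
Bearing: edge l_c = 19, r_n = 56.09 kN; interior l_c = 38, r_n = 112.2 kN; R_n = 56.09 + 2·112.2 = 280.4 kN → 210 kN.
Block shear: A_gv = 900, A_nv = 540, A_nt = 138 mm²; R_n = min(0.6F_uA_nv, 0.6F_yA_gv) + U_bs·F_u·A_nt = 189.4 kN → 142 kN.
Block shear governs: 142 kN.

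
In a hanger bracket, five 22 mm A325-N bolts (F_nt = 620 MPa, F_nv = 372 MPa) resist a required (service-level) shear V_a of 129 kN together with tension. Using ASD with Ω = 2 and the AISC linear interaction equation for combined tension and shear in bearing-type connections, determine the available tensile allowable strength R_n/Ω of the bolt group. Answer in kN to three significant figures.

A_b = π·22²/4 = 380.1 mm²; f_rv = 129 × 1000 / (5 × 380.1) = 67.87 MPa.
F'_nt = 1.3 F_nt − (Ω F_nt / F_nv) f_rv = 1.3·620 − (2·620/372)·67.87 = 579.8 MPa, capped at F_nt → F'_nt = 579.8 MPa.
R_n = F'_nt · A_b · n = 579.8 × 380.1 × 5 / 1000 = 1102 kN.
Allowable strength R_n/Ω = 1102 / 2 = 551 kN.

551 kN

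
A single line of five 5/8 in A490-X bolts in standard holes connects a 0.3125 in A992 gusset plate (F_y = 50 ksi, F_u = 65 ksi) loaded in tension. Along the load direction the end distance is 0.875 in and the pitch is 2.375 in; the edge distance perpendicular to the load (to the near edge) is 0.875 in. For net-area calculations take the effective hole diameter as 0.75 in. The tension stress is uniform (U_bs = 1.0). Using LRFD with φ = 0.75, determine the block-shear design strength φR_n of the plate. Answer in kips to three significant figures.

71.6 kips

Shear plane L_v = 0.875 + 4·2.375 = 10.38 in; A_gv = 10.38 × 0.3125 = 3.242 in².
A_nv = (10.38 − 4.5·0.75) × 0.3125 = 2.188 in².
A_nt = (0.875 − 0.5·0.75) × 0.3125 = 0.1562 in².
0.6 F_u A_nv = 85.31 kips; 0.6 F_y A_gv = 97.27 kips → shear rupture governs the shear term.
R_n = 85.31 + 1.0 × 65 × 0.1562 = 95.47 kips.
Design strength φR_n = 0.75 × 95.47 = 71.6 kips.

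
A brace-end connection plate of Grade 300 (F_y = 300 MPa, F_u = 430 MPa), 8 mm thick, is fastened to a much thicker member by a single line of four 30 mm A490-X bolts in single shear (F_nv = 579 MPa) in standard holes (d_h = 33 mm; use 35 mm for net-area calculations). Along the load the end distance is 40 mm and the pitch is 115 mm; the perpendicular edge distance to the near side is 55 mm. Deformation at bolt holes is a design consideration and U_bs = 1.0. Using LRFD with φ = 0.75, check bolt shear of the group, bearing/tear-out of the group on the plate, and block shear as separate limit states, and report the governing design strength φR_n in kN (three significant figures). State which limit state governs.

503 kN (block shear governs)

Bolt shear: A_b = π·30²/4 = 706.9 mm²; R_n = 579 × 706.9 × 4 × 1 / 1000 = 1637 kN → 0.75 × 1637 = 1230 kN.
Bearing: edge l_c = 23.5, r_n = 97.01 kN; interior l_c = 82, r_n = 247.7 kN; R_n = 97.01 + 3·247.7 = 840 kN → 630 kN.
Block shear: A_gv = 3080, A_nv = 2100, A_nt = 300 mm²; R_n = min(0.6F_uA_nv, 0.6F_yA_gv) + U_bs·F_u·A_nt = 670.8 kN → 503 kN.
Block shear governs: 503 kN.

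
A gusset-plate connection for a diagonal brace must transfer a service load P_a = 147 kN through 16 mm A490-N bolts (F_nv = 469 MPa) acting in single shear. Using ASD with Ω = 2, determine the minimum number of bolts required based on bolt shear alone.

A_b = π·16²/4 = 201.1 mm².
Per-bolt allowable strength R_n/Ω = 469 × 201.1 × 1 / 1000 / 2 = 47.15 kN.
n ≥ 147 / 47.15 = 3.118 → use 4 bolts.

4 bolts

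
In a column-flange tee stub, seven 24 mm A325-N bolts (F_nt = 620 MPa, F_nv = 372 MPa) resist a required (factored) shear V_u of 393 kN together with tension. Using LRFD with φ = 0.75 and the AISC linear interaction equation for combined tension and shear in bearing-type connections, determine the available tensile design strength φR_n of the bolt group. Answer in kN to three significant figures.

1260 kN

A_b = π·24²/4 = 452.4 mm²; f_rv = 393 × 1000 / (7 × 452.4) = 124.1 MPa.
F'_nt = 1.3 F_nt − (F_nt / φF_nv) f_rv = 1.3·620 − (620/(0.75·372))·124.1 = 530.2 MPa, capped at F_nt → F'_nt = 530.2 MPa.
R_n = F'_nt · A_b · n = 530.2 × 452.4 × 7 / 1000 = 1679 kN.
Design strength φR_n = 0.75 × 1679 = 1260 kN.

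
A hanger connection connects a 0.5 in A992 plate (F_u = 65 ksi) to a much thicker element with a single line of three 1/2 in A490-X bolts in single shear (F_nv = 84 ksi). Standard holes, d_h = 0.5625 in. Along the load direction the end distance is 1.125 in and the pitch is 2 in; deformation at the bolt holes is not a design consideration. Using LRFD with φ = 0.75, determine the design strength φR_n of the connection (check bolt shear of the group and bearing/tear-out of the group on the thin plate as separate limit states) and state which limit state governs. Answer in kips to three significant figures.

Bolt shear: A_b = π·0.5²/4 = 0.1963 in²; R_n = 84 × 0.1963 × 3 × 1 = 49.48 kips → 0.75 × 49.48 = 37.1 kips.
Bearing (1.5 l_c t F_u ≤ 3.0 d t F_u): upper limit = 3.0·0.5·0.5·65 = 48.75 kips.
  Edge l_c = 1.125 − 0.5625/2 = 0.8438 → r_n = 41.13 kips; interior l_c = 2 − 0.5625 = 1.438 → r_n = 48.75 kips.
  R_n,bearing = 1·41.13 + 2·48.75 = 138.6 kips → 0.75 × 138.6 = 104 kips.
Bolt shear governs: 37.1 kips.

37.1 kips (bolt shear governs)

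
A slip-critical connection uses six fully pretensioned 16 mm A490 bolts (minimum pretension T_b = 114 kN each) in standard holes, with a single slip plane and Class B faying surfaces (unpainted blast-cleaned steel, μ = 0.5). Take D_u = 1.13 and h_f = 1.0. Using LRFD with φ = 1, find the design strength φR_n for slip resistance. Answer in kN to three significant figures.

R_n = μ · D_u · h_f · T_b · n_s · n_b = 0.5 × 1.13 × 1.0 × 114 × 1 × 6 = 386.5 kN.
Design strength φR_n = 1 × 386.5 = 386 kN.

386 kN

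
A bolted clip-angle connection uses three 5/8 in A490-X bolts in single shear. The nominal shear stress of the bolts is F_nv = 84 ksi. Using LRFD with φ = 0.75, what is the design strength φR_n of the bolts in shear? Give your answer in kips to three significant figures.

58 kips

A_b = π × 0.625² / 4 = 0.3068 in².
R_n = F_nv · A_b · n · n_s = 84 × 0.3068 × 3 × 1 = 77.31 kips.
Design strength φR_n = 0.75 × 77.31 = 58 kips.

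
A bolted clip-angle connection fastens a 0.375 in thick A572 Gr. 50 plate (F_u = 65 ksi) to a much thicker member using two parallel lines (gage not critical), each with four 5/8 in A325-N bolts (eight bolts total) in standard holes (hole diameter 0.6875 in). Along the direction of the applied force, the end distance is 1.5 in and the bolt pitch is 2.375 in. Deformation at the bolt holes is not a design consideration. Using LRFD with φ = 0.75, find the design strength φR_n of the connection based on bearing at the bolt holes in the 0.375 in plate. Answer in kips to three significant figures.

Per bolt r_n = 1.5 l_c t F_u ≤ 3.0 d t F_u; upper limit = 3.0 × 0.625 × 0.375 × 65 = 45.7 kips.
Edge bolt: l_c = 1.5 − 0.6875/2 = 1.156 in → 1.5 × 1.156 × 0.375 × 65 = 42.28 → r_n = 42.28 kips.
Interior bolts: l_c = 2.375 − 0.6875 = 1.688 in → 1.5 × 1.688 × 0.375 × 65 = 61.7 → r_n = 45.7 kips.
R_n = 2 × 42.28 + 6 × 45.7 = 358.8 kips.
Design strength φR_n = 0.75 × 358.8 = 269 kips.

269 kips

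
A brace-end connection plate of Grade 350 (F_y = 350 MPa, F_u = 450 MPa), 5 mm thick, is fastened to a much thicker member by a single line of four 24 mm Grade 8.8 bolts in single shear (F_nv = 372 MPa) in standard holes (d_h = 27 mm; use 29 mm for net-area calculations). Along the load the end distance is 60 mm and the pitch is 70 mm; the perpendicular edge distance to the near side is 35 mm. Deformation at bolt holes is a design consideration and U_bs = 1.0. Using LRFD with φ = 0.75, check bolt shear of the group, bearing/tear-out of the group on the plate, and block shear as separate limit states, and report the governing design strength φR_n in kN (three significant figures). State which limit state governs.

Bolt shear: A_b = π·24²/4 = 452.4 mm²; R_n = 372 × 452.4 × 4 × 1 / 1000 = 673.2 kN → 0.75 × 673.2 = 505 kN.
Bearing: edge l_c = 46.5, r_n = 125.5 kN; interior l_c = 43, r_n = 116.1 kN; R_n = 125.5 + 3·116.1 = 473.9 kN → 355 kN.
Block shear: A_gv = 1350, A_nv = 842.5, A_nt = 102.5 mm²; R_n = min(0.6F_uA_nv, 0.6F_yA_gv) + U_bs·F_u·A_nt = 273.6 kN → 205 kN.
Block shear governs: 205 kN.

205 kN (block shear governs)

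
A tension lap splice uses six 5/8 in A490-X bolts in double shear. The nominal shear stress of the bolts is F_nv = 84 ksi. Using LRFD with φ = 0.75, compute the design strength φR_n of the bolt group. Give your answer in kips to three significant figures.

232 kips

A_b = π × 0.625² / 4 = 0.3068 in².
R_n = F_nv · A_b · n · n_s = 84 × 0.3068 × 6 × 2 = 309.3 kips.
Design strength φR_n = 0.75 × 309.3 = 232 kips.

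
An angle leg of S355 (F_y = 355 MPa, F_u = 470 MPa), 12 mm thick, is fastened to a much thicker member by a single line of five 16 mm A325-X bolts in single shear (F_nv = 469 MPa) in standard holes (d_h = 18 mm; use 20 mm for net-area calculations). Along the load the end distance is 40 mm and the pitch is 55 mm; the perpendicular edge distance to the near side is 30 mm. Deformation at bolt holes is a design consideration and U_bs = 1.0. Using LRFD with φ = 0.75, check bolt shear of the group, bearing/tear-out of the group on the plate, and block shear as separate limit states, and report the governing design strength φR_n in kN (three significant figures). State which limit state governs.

Bolt shear: A_b = π·16²/4 = 201.1 mm²; R_n = 469 × 201.1 × 5 × 1 / 1000 = 471.5 kN → 0.75 × 471.5 = 354 kN.
Bearing: edge l_c = 31, r_n = 209.8 kN; interior l_c = 37, r_n = 216.6 kN; R_n = 209.8 + 4·216.6 = 1076 kN → 807 kN.
Block shear: A_gv = 3120, A_nv = 2040, A_nt = 240 mm²; R_n = min(0.6F_uA_nv, 0.6F_yA_gv) + U_bs·F_u·A_nt = 688.1 kN → 516 kN.
Bolt shear governs: 354 kN.

354 kN (bolt shear governs)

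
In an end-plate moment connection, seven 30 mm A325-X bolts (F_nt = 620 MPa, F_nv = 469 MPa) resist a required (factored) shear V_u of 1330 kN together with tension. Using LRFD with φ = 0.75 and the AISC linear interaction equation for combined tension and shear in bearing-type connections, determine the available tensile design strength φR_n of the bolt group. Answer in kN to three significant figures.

1230 kN

A_b = π·30²/4 = 706.9 mm²; f_rv = 1330 × 1000 / (7 × 706.9) = 268.8 MPa.
F'_nt = 1.3 F_nt − (F_nt / φF_nv) f_rv = 1.3·620 − (620/(0.75·469))·268.8 = 332.2 MPa, capped at F_nt → F'_nt = 332.2 MPa.
R_n = F'_nt · A_b · n = 332.2 × 706.9 × 7 / 1000 = 1644 kN.
Design strength φR_n = 0.75 × 1644 = 1230 kN.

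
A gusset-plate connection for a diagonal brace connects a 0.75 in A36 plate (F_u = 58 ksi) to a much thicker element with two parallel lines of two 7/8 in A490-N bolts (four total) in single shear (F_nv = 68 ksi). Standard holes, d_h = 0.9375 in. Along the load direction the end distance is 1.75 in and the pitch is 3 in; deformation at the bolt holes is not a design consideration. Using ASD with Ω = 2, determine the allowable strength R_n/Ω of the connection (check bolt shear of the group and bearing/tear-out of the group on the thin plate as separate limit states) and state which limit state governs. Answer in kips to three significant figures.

Bolt shear: A_b = π·0.875²/4 = 0.6013 in²; R_n = 68 × 0.6013 × 4 × 1 = 163.6 kips → 163.6 / 2 = 81.8 kips.
Bearing (1.5 l_c t F_u ≤ 3.0 d t F_u): upper limit = 3.0·0.875·0.75·58 = 114.2 kips.
  Edge l_c = 1.75 − 0.9375/2 = 1.281 → r_n = 83.6 kips; interior l_c = 3 − 0.9375 = 2.062 → r_n = 114.2 kips.
  R_n,bearing = 2·83.6 + 2·114.2 = 395.6 kips → 395.6 / 2 = 198 kips.
Bolt shear governs: 81.8 kips.

81.8 kips (bolt shear governs)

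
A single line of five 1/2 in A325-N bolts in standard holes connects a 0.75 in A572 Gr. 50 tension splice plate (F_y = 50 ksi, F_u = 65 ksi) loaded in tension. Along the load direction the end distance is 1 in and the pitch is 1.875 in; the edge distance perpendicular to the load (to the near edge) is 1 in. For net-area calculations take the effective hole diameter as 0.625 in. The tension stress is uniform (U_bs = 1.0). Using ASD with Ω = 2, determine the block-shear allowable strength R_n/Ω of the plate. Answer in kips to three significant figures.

Shear plane L_v = 1 + 4·1.875 = 8.5 in; A_gv = 8.5 × 0.75 = 6.375 in².
A_nv = (8.5 − 4.5·0.625) × 0.75 = 4.266 in².
A_nt = (1 − 0.5·0.625) × 0.75 = 0.5156 in².
0.6 F_u A_nv = 166.4 kips; 0.6 F_y A_gv = 191.2 kips → shear rupture governs the shear term.
R_n = 166.4 + 1.0 × 65 × 0.5156 = 199.9 kips.
Allowable strength R_n/Ω = 199.9 / 2 = 99.9 kips.

99.9 kips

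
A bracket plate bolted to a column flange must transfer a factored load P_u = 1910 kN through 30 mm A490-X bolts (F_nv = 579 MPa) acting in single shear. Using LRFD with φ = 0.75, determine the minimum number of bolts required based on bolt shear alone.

A_b = π·30²/4 = 706.9 mm².
Per-bolt design strength φR_n = 0.75 × 579 × 706.9 × 1 / 1000 = 307 kN.
n ≥ 1910 / 307 = 6.222 → use 7 bolts.

7 bolts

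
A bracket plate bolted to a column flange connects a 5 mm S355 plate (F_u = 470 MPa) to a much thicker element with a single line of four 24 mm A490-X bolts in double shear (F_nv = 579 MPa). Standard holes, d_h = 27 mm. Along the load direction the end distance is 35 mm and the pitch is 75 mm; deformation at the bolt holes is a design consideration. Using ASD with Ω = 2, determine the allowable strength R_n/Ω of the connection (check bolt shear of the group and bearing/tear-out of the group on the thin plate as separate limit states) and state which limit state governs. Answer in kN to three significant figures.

233 kN (bearing governs)

Bolt shear: A_b = π·24²/4 = 452.4 mm²; R_n = 579 × 452.4 × 4 × 2 / 1000 = 2095 kN → 2095 / 2 = 1050 kN.
Bearing (1.2 l_c t F_u ≤ 2.4 d t F_u): upper limit = 2.4·24·5·470 / 1000 = 135.4 kN.
  Edge l_c = 35 − 27/2 = 21.5 → r_n = 60.63 kN; interior l_c = 75 − 27 = 48 → r_n = 135.4 kN.
  R_n,bearing = 1·60.63 + 3·135.4 = 466.7 kN → 466.7 / 2 = 233 kN.
Bearing governs: 233 kN.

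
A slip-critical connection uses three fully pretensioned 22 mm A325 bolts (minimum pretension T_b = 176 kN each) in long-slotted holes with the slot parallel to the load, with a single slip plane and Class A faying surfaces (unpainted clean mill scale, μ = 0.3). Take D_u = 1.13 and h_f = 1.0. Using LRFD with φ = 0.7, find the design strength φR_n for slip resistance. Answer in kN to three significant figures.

125 kN

R_n = μ · D_u · h_f · T_b · n_s · n_b = 0.3 × 1.13 × 1.0 × 176 × 1 × 3 = 179 kN.
Design strength φR_n = 0.7 × 179 = 125 kN.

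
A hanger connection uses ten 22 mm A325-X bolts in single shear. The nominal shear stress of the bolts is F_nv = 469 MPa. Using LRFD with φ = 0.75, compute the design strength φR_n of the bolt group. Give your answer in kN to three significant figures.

1340 kN

A_b = π × 22² / 4 = 380.1 mm².
R_n = F_nv · A_b · n · n_s = 469 × 380.1 × 10 × 1 / 1000 = 1783 kN.
Design strength φR_n = 0.75 × 1783 = 1340 kN.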